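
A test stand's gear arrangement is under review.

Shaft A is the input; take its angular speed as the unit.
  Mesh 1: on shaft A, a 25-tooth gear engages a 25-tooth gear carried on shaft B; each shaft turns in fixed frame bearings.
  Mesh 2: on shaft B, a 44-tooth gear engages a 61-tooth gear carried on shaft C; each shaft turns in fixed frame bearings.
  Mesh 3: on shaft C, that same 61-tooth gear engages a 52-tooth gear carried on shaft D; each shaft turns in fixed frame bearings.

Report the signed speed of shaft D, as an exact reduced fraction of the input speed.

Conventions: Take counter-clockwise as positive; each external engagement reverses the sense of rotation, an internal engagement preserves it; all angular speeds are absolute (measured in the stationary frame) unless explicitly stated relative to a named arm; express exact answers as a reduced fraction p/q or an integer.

3-mesh fixed-axis compound train (all bearings frame-fixed)
mesh 1 [25T→25T]: |ω|/ω_in = 1×25/25 = 1, sense flips to −
mesh 2 [44T→61T]: |ω|/ω_in = 1×44/61 = 44/61, sense flips to +
mesh 3 [61T→52T]: |ω|/ω_in = (44/61)×61/52 = 11/13, sense flips to −
signed output speed (× input speed) = -11/13

-11/13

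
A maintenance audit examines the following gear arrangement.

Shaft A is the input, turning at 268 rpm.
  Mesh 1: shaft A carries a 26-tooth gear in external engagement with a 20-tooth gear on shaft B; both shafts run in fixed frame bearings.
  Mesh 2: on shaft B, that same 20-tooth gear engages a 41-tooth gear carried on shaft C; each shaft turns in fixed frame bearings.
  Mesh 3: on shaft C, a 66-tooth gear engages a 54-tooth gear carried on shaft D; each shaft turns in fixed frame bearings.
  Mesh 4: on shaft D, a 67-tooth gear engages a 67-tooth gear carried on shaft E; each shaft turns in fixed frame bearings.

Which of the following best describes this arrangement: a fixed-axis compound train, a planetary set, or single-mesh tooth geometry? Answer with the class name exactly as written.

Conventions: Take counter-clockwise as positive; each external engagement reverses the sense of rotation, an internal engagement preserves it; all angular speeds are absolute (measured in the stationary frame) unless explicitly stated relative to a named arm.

class = fixed-axis compound train [4 meshes; 4 ratios multiply, 4 sense flips]
classification: fixed-axis compound train

fixed-axis compound train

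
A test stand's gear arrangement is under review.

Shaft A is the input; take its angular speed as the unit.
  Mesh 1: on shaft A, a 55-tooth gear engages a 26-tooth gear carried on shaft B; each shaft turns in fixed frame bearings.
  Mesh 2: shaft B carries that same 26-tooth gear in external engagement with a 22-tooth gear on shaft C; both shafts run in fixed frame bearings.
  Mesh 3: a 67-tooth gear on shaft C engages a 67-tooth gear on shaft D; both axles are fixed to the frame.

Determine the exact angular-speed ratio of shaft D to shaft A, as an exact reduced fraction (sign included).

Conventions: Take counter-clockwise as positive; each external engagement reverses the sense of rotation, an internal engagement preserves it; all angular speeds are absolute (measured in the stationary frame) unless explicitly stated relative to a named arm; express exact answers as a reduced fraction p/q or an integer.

class = fixed-axis compound train [3 meshes; 3 ratios multiply, 3 sense flips]
mesh 1 [55T→26T]: running ratio 55/26, sense −
mesh 2 [26T→22T]: running ratio 5/2, sense +
mesh 3 [67T→67T]: running ratio 5/2, sense −
ω_out/ω_in = -5/2

-5/2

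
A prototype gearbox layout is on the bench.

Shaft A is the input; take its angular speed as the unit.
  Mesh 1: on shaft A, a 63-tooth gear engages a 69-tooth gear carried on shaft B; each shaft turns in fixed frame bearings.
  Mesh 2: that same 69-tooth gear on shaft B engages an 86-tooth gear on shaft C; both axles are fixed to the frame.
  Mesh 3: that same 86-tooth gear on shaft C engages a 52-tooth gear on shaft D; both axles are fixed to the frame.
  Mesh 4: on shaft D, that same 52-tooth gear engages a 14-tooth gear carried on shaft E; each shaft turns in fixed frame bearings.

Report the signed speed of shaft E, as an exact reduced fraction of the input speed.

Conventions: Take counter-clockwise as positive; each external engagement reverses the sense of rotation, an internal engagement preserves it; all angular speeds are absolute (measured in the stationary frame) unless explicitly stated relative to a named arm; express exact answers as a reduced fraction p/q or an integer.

9/2

4-mesh fixed-axis compound train (all bearings frame-fixed)
mesh 1 [63T→69T]: |ω|/ω_in = 1×63/69 = 21/23, sense flips to −
mesh 2 [69T→86T]: |ω|/ω_in = (21/23)×69/86 = 63/86, sense flips to +
mesh 3 [86T→52T]: |ω|/ω_in = (63/86)×86/52 = 63/52, sense flips to −
mesh 4 [52T→14T]: |ω|/ω_in = (63/52)×52/14 = 9/2, sense flips to +
signed output speed (× input speed) = 9/2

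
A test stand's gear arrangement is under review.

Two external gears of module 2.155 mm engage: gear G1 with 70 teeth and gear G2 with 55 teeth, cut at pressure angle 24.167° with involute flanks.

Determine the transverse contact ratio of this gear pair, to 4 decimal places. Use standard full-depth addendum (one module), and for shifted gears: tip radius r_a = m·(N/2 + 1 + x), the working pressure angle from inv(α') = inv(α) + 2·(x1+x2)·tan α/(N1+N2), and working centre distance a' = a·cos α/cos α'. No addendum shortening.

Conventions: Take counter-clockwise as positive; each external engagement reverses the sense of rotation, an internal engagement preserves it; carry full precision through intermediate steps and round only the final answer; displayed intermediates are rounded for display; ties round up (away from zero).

single-mesh involute tooth geometry (70T engaging 55T at module 2.155)
base radii: r_b1 = 68.814456, r_b2 = 54.068501
tip radii: r_a1 = 77.580000, r_a2 = 61.417500
no profile shift: α' = α, a' = a
action lengths: √(r_a1²−r_b1²) = 35.822158, √(r_a2²−r_b2²) = 29.132567
base pitch p_b = π·m·cos α = 6.176771
CR = (35.822158 + 29.132567 − 134.687500·sin 24.16700°)/6.176771 = 1.588853
contact ratio ≈ 1.5889

1.5889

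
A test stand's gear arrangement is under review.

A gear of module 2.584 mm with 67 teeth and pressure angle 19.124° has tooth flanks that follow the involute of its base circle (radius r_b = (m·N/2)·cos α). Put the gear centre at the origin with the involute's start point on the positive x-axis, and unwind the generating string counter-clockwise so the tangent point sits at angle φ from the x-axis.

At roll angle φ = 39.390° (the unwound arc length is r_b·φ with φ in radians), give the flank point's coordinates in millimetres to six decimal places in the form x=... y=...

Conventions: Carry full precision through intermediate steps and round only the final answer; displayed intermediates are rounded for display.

x=98.889872 y=8.446650

recognized (one wheel, involute flank): single-mesh tooth geometry, m = 2.584, N = 67
pitch radius r_p = m·N/2 = 2.584·67/2 = 86.564000
base radius r_b = r_p·cos α = 86.564000·cos 19.124° = 81.786686
roll angle φ = 39.390° = 0.68748519 rad
x = r_b·(cos φ + φ·sin φ) = 98.889872
y = r_b·(sin φ − φ·cos φ) = 8.446650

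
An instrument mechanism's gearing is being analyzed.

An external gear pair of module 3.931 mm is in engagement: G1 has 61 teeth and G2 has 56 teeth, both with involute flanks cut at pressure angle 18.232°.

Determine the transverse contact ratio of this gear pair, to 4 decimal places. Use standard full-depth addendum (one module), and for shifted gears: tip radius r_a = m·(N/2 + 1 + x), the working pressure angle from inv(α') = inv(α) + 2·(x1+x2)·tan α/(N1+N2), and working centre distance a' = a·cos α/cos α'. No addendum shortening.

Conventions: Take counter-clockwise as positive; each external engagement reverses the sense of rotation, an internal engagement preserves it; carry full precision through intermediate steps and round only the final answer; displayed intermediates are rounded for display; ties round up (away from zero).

topology: single-mesh involute geometry — m = 3.931, 61T/56T pair
base radii: r_b1 = 113.876442, r_b2 = 104.542307
tip radii: r_a1 = 123.826500, r_a2 = 113.999000
no profile shift: α' = α, a' = a
action lengths: √(r_a1²−r_b1²) = 48.632891, √(r_a2²−r_b2²) = 45.460731
base pitch p_b = π·m·cos α = 11.729619
CR = (48.632891 + 45.460731 − 229.963500·sin 18.23200°)/11.729619 = 1.888040
contact ratio ≈ 1.8880

1.8880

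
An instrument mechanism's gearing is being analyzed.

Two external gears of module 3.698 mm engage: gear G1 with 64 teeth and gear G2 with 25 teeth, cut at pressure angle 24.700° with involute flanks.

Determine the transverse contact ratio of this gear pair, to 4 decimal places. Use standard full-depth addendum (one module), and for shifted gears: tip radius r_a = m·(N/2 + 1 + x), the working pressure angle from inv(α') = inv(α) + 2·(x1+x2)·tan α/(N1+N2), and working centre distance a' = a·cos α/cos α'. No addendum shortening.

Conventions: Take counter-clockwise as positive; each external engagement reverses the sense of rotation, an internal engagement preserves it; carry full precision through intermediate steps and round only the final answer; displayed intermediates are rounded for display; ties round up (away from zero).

single-mesh involute tooth geometry (64T engaging 25T at module 3.698)
base radii: r_b1 = 107.509224, r_b2 = 41.995791
tip radii: r_a1 = 122.034000, r_a2 = 49.923000
no profile shift: α' = α, a' = a
action lengths: √(r_a1²−r_b1²) = 57.741354, √(r_a2²−r_b2²) = 26.993694
base pitch p_b = π·m·cos α = 10.554693
CR = (57.741354 + 26.993694 − 164.561000·sin 24.70000°)/10.554693 = 1.513111
contact ratio ≈ 1.5131

1.5131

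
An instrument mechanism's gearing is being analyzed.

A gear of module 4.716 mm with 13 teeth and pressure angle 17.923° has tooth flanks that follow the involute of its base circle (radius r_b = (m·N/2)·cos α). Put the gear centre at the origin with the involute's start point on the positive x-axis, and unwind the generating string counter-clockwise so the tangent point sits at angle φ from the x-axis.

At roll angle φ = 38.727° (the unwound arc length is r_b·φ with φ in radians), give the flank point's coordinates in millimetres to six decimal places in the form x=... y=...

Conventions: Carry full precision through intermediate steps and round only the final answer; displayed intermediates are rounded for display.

recognized (one wheel, involute flank): single-mesh tooth geometry, m = 4.716, N = 13
pitch radius r_p = m·N/2 = 4.716·13/2 = 30.654000
base radius r_b = r_p·cos α = 30.654000·cos 17.923° = 29.166390
roll angle φ = 38.727° = 0.67591366 rad
x = r_b·(cos φ + φ·sin φ) = 35.087000
y = r_b·(sin φ − φ·cos φ) = 2.867231

x=35.087000 y=2.867231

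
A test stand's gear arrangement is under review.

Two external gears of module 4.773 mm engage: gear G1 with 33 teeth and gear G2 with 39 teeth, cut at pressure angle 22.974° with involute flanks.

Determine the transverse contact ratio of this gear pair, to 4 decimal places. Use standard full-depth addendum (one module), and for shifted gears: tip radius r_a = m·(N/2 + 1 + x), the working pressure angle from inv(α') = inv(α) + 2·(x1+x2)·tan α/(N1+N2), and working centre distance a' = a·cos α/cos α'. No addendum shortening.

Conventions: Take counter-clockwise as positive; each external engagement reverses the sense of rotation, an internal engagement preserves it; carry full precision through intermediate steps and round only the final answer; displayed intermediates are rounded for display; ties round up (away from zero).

topology: single-mesh involute geometry — m = 4.773, 33T/39T pair
base radii: r_b1 = 72.507856, r_b2 = 85.691102
tip radii: r_a1 = 83.527500, r_a2 = 97.846500
no profile shift: α' = α, a' = a
action lengths: √(r_a1²−r_b1²) = 41.466301, √(r_a2²−r_b2²) = 47.233172
base pitch p_b = π·m·cos α = 13.805463
CR = (41.466301 + 47.233172 − 171.828000·sin 22.97400°)/13.805463 = 1.566967
contact ratio ≈ 1.5670

1.5670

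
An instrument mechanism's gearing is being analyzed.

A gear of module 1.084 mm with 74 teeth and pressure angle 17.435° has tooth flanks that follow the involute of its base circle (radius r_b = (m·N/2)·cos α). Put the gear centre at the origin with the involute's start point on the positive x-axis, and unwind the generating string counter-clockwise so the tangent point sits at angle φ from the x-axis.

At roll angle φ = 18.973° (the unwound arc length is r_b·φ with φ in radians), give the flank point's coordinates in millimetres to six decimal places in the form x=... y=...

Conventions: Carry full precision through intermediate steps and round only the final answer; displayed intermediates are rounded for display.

x=40.306158 y=0.458094

recognized (one wheel, involute flank): single-mesh tooth geometry, m = 1.084, N = 74
pitch radius r_p = m·N/2 = 1.084·74/2 = 40.108000
base radius r_b = r_p·cos α = 40.108000·cos 17.435° = 38.265337
roll angle φ = 18.973° = 0.33114132 rad
x = r_b·(cos φ + φ·sin φ) = 40.306158
y = r_b·(sin φ − φ·cos φ) = 0.458094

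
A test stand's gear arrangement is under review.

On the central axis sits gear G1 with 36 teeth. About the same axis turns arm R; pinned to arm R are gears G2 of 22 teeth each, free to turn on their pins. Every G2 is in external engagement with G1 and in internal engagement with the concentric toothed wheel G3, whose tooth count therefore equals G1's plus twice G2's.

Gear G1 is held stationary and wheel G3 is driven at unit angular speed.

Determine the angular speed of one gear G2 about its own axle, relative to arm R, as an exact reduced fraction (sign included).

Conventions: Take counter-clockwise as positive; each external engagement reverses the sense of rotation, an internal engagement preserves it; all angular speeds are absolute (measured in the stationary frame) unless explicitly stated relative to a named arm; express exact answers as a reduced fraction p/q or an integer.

topology: planetary set — G1 36T / G2 22T / G3 80T, arm = carrier (Willis)
ring teeth: 36 + 2·22 = 80
36(ω_sun−ω_arm) = −80(ω_ring−ω_arm),  ω_sun = 0, ω_ring = 1
36(0−ω_arm) = −80(1−ω_arm)  ⇒  116·ω_arm = 80  ⇒  ω_arm = 20/29
sun–planet mesh: 36·(0−20/29) = −22·(ω_p−ω_arm)  ⇒  ω_p−ω_arm = 360/319
exact speed ratio = 360/319

360/319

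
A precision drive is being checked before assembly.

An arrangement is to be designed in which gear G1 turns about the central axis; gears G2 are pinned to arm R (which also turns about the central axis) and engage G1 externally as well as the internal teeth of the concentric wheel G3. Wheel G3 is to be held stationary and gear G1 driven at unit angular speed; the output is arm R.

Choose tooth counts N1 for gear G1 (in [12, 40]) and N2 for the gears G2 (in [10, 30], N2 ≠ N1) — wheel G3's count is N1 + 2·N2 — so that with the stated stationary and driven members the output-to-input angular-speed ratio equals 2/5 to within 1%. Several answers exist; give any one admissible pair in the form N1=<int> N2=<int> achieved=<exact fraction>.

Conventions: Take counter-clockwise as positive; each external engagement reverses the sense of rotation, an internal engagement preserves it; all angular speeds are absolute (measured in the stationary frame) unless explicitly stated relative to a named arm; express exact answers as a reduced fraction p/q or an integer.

topology: planetary set — design target 2/5, arm = carrier (Willis)
Willis with ω_ring = 0: ω_arm/ω_sun = N1/(N1+N3); set equal to 2/5  ⇒  N3/N1 = 1/(2/5) − 1 = 3/2
N3 = N1 + 2·N2  ⇒  N2/N1 = (N3/N1 − 1)/2 = (3/2 − 1)/2 = 1/4
smallest multiple with N1 ≥ 12 and N2 ≥ 10: k = 10  ⇒  N1 = 10·4 = 40, N2 = 10·1 = 10 (N1 ≤ 40, N2 ≤ 30, N2 ≠ N1 ✓), N3 = 40 + 2·10 = 60
check: N1/(N1+N3) with N1 = 40, N3 = 60 gives 2/5; |achieved − target| = 0 ≤ 1/250 ✓

N1=40 N2=10 achieved=2/5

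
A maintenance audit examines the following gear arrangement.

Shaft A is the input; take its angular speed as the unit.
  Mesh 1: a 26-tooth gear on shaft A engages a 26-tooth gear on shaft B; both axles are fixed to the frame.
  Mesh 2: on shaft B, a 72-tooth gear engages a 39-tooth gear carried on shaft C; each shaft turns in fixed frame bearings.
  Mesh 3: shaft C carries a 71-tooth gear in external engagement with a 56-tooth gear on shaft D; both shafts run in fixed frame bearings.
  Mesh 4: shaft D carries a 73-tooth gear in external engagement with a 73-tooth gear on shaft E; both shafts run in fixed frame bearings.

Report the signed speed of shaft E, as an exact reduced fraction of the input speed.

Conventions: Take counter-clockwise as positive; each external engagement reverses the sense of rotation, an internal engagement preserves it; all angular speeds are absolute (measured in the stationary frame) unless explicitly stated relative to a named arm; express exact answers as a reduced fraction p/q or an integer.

4-mesh fixed-axis compound train (all bearings frame-fixed)
mesh 1 [26T→26T]: |ω|/ω_in = 1×26/26 = 1, sense flips to −
mesh 2 [72T→39T]: |ω|/ω_in = 1×72/39 = 24/13, sense flips to +
mesh 3 [71T→56T]: |ω|/ω_in = (24/13)×71/56 = 213/91, sense flips to −
mesh 4 [73T→73T]: |ω|/ω_in = (213/91)×73/73 = 213/91, sense flips to +
signed output speed (× input speed) = 213/91

213/91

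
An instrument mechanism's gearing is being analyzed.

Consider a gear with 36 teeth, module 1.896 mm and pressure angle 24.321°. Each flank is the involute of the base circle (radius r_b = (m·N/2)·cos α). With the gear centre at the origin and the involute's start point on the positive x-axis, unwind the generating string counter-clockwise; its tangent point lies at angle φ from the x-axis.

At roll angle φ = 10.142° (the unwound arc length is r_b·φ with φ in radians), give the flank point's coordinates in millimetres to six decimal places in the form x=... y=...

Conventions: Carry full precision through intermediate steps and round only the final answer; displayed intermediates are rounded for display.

topology: single-mesh involute geometry — m = 1.896, N = 36
pitch radius r_p = m·N/2 = 1.896·36/2 = 34.128000
base radius r_b = r_p·cos α = 34.128000·cos 24.321° = 31.099221
roll angle φ = 10.142° = 0.17701129 rad
x = r_b·(cos φ + φ·sin φ) = 31.582628
y = r_b·(sin φ − φ·cos φ) = 0.057315

x=31.582628 y=0.057315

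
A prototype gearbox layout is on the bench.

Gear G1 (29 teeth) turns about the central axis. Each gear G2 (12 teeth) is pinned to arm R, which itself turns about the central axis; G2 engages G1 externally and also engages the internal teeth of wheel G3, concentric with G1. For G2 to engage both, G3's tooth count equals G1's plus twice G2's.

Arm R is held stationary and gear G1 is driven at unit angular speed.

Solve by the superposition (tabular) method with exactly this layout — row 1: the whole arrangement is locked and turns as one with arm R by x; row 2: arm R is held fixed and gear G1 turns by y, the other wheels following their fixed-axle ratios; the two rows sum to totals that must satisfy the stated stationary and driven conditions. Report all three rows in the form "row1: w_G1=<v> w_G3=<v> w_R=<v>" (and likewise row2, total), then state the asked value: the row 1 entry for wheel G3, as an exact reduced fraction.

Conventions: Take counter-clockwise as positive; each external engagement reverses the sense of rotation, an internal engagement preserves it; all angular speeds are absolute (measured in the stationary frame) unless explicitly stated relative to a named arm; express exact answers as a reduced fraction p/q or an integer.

row1: w_G1=0 w_G3=0 w_R=0
row2: w_G1=1 w_G3=-29/53 w_R=0
total: w_G1=1 w_G3=-29/53 w_R=0
asked value: 0

planetary set (29T centre, 12T on arm, 53T internal) — Willis relation
row 1: whole set turns with the arm by x
row 2 — arm fixed, fixed-axis ratios: sun y, ring −(29/53)·y, arm 0
boundary: total ω_arm = x = 0 and total ω_sun = x + y = 1  ⇒  y = 1, x = 0
row 2 ring = −(29/53)·1 = -29/53
totals (row 1 + row 2): sun 0 + 1 = 1, ring 0 + (-29/53) = -29/53, arm 0 + 0 = 0
asked cell (row1, ring) = 0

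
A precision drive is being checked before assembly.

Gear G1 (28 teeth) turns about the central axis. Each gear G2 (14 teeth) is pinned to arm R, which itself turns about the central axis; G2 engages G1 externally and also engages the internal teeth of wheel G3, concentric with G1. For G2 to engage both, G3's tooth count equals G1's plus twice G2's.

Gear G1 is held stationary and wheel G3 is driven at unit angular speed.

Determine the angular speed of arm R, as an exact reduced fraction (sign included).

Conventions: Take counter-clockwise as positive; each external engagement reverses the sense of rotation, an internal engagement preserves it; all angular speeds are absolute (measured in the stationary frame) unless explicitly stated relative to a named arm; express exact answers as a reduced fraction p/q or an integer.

class = planetary set [G3 = 28+2·14 = 56; Willis about the carrier]
ring teeth: 28 + 2·14 = 56
28(ω_sun−ω_arm) = −56(ω_ring−ω_arm),  ω_sun = 0, ω_ring = 1
28(0−ω_arm) = −56(1−ω_arm)  ⇒  84·ω_arm = 56  ⇒  ω_arm = 2/3
exact speed ratio = 2/3

2/3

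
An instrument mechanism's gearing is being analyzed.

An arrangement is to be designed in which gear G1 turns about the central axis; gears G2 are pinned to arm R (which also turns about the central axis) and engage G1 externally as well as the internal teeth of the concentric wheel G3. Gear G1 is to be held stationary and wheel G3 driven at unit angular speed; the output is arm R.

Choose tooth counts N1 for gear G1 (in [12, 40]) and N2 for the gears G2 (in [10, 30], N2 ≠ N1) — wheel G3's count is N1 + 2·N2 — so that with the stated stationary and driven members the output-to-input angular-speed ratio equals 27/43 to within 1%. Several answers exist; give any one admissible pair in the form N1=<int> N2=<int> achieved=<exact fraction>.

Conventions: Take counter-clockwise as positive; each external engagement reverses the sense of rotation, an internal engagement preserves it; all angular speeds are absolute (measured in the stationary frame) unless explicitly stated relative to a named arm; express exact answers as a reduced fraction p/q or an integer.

N1=32 N2=11 achieved=27/43

class = planetary set [ratio 27/43 wanted; Willis about the carrier]
Willis with ω_sun = 0: ω_arm/ω_ring = N3/(N1+N3); set equal to 27/43  ⇒  N3/N1 = (27/43)/(1 − 27/43) = 27/16
N3 = N1 + 2·N2  ⇒  N2/N1 = (N3/N1 − 1)/2 = (27/16 − 1)/2 = 11/32
smallest multiple with N1 ≥ 12 and N2 ≥ 10: k = 1  ⇒  N1 = 1·32 = 32, N2 = 1·11 = 11 (N1 ≤ 40, N2 ≤ 30, N2 ≠ N1 ✓), N3 = 32 + 2·11 = 54
check: N3/(N1+N3) with N1 = 32, N3 = 54 gives 27/43; |achieved − target| = 0 ≤ 27/4300 ✓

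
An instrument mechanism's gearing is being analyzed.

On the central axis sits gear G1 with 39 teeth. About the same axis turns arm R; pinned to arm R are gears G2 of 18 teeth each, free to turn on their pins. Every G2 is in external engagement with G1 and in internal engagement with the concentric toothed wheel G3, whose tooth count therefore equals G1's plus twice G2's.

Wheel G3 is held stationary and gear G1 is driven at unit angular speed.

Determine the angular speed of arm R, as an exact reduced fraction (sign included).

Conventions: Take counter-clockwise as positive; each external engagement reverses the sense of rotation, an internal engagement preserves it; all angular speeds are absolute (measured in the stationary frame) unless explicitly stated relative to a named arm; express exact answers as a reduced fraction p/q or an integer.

recognized (axles ride arm R): planetary set, 39/18/75 teeth
ring teeth: 39 + 2·18 = 75
39(ω_sun−ω_arm) = −75(ω_ring−ω_arm),  ω_ring = 0, ω_sun = 1
39(1−ω_arm) = −75(0−ω_arm)  ⇒  114·ω_arm = 39  ⇒  ω_arm = 13/38
exact speed ratio = 13/38

13/38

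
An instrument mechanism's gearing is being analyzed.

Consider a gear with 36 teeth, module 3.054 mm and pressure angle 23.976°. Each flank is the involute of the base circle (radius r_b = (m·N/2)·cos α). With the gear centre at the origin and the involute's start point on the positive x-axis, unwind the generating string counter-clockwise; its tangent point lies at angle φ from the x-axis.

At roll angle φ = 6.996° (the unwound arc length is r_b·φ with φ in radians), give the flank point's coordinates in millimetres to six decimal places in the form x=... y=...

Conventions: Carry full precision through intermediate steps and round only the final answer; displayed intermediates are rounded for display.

single-mesh involute tooth geometry (36T wheel at module 3.054)
pitch radius r_p = m·N/2 = 3.054·36/2 = 54.972000
base radius r_b = r_p·cos α = 54.972000·cos 23.976° = 50.228782
roll angle φ = 6.996° = 0.12210323 rad
x = r_b·(cos φ + φ·sin φ) = 50.601823
y = r_b·(sin φ − φ·cos φ) = 0.030434

x=50.601823 y=0.030434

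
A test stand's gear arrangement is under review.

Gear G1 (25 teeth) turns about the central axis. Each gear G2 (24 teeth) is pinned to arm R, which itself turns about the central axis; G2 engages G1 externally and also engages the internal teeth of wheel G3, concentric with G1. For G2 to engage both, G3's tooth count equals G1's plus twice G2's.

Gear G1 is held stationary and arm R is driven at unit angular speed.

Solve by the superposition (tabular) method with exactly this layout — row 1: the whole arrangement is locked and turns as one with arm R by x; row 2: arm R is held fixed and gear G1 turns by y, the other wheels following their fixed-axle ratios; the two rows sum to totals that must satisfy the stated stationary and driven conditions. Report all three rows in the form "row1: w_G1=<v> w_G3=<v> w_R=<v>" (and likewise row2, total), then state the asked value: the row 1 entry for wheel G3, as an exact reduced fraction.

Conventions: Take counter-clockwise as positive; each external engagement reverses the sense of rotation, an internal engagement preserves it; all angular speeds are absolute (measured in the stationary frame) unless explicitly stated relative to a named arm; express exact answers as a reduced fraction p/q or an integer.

planetary set (25T centre, 24T on arm, 73T internal) — Willis relation
row 1: whole set turns with the arm by x
superposition row 2 [arm held]: sun y, ring −(25/73)·y, arm 0
boundary: total ω_sun = x + y = 0 and total ω_arm = x = 1  ⇒  y = -1, x = 1
row 2 ring = −(25/73)·(-1) = 25/73
totals (row 1 + row 2): sun 1 + (-1) = 0, ring 1 + 25/73 = 98/73, arm 1 + 0 = 1
asked cell (row1, ring) = 1

row1: w_G1=1 w_G3=1 w_R=1
row2: w_G1=-1 w_G3=25/73 w_R=0
total: w_G1=0 w_G3=98/73 w_R=1
asked value: 1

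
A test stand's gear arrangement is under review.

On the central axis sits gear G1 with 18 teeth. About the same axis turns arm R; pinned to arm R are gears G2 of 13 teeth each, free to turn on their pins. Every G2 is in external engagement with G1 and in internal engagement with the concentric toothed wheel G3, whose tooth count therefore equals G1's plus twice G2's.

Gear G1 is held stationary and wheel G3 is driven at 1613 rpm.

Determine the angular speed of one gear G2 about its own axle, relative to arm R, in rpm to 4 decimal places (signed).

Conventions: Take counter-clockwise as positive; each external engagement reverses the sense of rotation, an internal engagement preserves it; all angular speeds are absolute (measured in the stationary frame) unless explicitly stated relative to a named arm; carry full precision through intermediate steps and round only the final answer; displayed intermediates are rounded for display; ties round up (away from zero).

class = planetary set [G3 = 18+2·13 = 44; Willis about the carrier]
normalise by the input: solve with ω_ring = 1, then scale by 1613 rpm
ring teeth: 18 + 2·13 = 44
18(ω_sun−ω_arm) = −44(ω_ring−ω_arm),  ω_sun = 0, ω_ring = 1
18(0−ω_arm) = −44(1−ω_arm)  ⇒  62·ω_arm = 44  ⇒  ω_arm = 22/31
sun–planet mesh: 18·(0−22/31) = −13·(ω_p−ω_arm)  ⇒  ω_p−ω_arm = 396/403
scale: ω_p−ω_arm = 396/403 × 1613 rpm = +1584.9826 rpm

+1584.9826 rpm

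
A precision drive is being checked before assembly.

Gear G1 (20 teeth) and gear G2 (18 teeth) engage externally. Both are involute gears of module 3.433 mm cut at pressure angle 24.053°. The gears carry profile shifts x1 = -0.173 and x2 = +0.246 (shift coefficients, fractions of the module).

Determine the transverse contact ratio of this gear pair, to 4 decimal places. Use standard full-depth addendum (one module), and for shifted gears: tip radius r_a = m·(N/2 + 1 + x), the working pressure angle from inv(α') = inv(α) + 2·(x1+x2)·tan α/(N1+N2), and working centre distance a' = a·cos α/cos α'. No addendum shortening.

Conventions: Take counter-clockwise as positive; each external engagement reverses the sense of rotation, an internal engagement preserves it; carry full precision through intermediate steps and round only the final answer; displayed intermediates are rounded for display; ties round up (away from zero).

topology: single-mesh involute geometry — m = 3.433, 20T/18T pair
base radii: r_b1 = 31.349086, r_b2 = 28.214177
tip radii: r_a1 = 37.169091, r_a2 = 35.174518
inv(α') = inv(24.053°) + 2·(-0.173+0.246)·tan α/(20+18) = 0.02824836  ⇒  α' = 24.53519°
a' = a·cos α / cos α' = 65.2270·cos 24.053°/cos 24.53519° = 65.475261
action lengths: √(r_a1²−r_b1²) = 19.969380, √(r_a2²−r_b2²) = 21.004926
base pitch p_b = π·m·cos α = 9.848606
CR = (19.969380 + 21.004926 − 65.475261·sin 24.53519°)/9.848606 = 1.399748
contact ratio ≈ 1.3997

1.3997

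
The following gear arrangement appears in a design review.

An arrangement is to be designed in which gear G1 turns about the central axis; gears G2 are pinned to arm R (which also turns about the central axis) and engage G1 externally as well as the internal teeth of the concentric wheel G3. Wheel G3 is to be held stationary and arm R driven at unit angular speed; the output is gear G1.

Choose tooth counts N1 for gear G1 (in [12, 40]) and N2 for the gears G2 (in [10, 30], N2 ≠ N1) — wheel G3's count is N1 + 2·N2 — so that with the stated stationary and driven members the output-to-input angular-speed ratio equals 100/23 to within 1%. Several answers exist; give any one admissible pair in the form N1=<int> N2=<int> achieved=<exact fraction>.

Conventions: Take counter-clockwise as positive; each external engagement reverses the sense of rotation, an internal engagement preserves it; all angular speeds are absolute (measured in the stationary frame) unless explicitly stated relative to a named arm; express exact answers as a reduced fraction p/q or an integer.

N1=23 N2=27 achieved=100/23

design class (target 100/23): planetary set
Willis with ω_ring = 0: ω_sun/ω_arm = (N1+N3)/N1; set equal to 100/23  ⇒  N3/N1 = 100/23 − 1 = 77/23
N3 = N1 + 2·N2  ⇒  N2/N1 = (N3/N1 − 1)/2 = (77/23 − 1)/2 = 27/23
smallest multiple with N1 ≥ 12 and N2 ≥ 10: k = 1  ⇒  N1 = 1·23 = 23, N2 = 1·27 = 27 (N1 ≤ 40, N2 ≤ 30, N2 ≠ N1 ✓), N3 = 23 + 2·27 = 77
check: (N1+N3)/N1 with N1 = 23, N3 = 77 gives 100/23; |achieved − target| = 0 ≤ 1/23 ✓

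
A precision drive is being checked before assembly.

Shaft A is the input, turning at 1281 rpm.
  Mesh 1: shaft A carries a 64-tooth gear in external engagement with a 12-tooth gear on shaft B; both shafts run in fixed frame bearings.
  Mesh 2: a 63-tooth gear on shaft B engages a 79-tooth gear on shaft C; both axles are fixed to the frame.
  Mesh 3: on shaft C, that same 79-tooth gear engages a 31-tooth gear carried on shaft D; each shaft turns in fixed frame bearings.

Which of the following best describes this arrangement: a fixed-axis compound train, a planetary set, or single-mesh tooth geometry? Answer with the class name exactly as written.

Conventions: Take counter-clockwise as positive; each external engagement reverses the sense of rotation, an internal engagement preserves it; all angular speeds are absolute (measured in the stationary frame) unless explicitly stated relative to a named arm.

3-mesh fixed-axis compound train (all bearings frame-fixed)
classification: fixed-axis compound train

fixed-axis compound train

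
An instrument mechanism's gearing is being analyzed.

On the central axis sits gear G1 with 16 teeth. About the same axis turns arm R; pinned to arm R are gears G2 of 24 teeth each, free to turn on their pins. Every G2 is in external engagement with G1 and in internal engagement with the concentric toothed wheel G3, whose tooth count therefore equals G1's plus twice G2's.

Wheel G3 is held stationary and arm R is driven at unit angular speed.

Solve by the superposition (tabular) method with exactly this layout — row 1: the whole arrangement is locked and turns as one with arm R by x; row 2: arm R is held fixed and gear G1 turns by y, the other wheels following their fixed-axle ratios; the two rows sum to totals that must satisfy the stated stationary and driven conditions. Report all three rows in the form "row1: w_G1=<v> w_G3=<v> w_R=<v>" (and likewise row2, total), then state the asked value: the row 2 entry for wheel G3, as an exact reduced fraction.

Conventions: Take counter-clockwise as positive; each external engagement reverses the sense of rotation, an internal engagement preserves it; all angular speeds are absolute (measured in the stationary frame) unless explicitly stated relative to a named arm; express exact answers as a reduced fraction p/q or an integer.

planetary set (16T centre, 24T on arm, 64T internal) — Willis relation
row 1 — lock + rotate with arm: ω_sun = ω_ring = ω_arm = x
row 2 (arm held, sun turns y): ω_ring = −(16/64)·y, ω_arm = 0
boundary: total ω_ring = x − (16/64)·y = 0 and total ω_arm = x = 1  ⇒  y = 4, x = 1
row 2 ring = −(16/64)·4 = -1
totals (row 1 + row 2): sun 1 + 4 = 5, ring 1 + (-1) = 0, arm 1 + 0 = 1
asked cell (row2, ring) = -1

row1: w_G1=1 w_G3=1 w_R=1
row2: w_G1=4 w_G3=-1 w_R=0
total: w_G1=5 w_G3=0 w_R=1
asked value: -1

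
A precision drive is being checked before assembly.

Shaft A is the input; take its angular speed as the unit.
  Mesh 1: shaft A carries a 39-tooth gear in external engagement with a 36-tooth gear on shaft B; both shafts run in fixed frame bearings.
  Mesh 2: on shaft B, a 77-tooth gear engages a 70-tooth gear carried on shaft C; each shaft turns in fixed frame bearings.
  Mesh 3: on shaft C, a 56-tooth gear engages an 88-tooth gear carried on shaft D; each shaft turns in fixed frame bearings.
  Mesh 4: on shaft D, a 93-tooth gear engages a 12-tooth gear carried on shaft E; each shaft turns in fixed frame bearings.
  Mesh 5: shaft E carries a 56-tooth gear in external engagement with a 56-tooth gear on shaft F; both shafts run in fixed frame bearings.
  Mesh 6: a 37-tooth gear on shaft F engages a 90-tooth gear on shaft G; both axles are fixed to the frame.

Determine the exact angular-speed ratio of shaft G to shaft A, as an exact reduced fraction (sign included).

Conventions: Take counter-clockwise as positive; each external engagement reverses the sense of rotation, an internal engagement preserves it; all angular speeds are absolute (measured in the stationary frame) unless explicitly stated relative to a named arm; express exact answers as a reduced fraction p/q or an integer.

class = fixed-axis compound train [6 meshes; 6 ratios multiply, 6 sense flips]
mesh 1 [39T→36T]: running ratio 13/12, sense −
mesh 2 [77T→70T]: running ratio 143/120, sense +
mesh 3 [56T→88T]: running ratio 91/120, sense −
mesh 4 [93T→12T]: running ratio 2821/480, sense +
mesh 5 [56T→56T]: running ratio 2821/480, sense −
mesh 6 [37T→90T]: running ratio 104377/43200, sense +
ω_out/ω_in = 104377/43200

104377/43200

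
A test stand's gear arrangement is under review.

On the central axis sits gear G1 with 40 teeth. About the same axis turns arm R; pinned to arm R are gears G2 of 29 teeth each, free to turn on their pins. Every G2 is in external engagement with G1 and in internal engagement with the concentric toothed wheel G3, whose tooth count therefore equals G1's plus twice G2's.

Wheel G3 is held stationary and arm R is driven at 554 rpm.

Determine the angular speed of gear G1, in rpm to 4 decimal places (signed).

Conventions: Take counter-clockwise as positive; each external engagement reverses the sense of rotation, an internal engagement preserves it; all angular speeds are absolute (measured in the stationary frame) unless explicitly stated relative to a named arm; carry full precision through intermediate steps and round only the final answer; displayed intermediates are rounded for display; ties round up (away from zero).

+1911.3000 rpm

topology: planetary set — G1 40T / G2 29T / G3 98T, arm = carrier (Willis)
normalise by the input: solve with ω_arm = 1, then scale by 554 rpm
ring teeth: 40 + 2·29 = 98
40(ω_sun−ω_arm) = −98(ω_ring−ω_arm),  ω_ring = 0, ω_arm = 1
ω_sun = 1 − (98/40)(0−1) = 69/20
scale: ω_sun = 69/20 × 554 rpm = +1911.3000 rpm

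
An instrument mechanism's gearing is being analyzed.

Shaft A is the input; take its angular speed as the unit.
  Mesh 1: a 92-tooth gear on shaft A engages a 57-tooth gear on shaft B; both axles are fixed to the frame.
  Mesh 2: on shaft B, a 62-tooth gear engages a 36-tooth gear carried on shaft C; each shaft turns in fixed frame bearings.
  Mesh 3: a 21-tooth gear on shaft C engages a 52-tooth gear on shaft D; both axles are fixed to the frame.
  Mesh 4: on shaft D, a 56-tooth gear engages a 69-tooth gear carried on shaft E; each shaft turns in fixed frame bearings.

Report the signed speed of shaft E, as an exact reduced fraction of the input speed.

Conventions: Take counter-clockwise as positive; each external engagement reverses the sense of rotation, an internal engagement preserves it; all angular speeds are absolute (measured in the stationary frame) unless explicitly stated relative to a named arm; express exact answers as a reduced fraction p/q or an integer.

4-mesh fixed-axis compound train (all bearings frame-fixed)
mesh 1 [92T→57T]: |ω|/ω_in = 1×92/57 = 92/57, sense flips to −
mesh 2 [62T→36T]: |ω|/ω_in = (92/57)×62/36 = 1426/513, sense flips to +
mesh 3 [21T→52T]: |ω|/ω_in = (1426/513)×21/52 = 4991/4446, sense flips to −
mesh 4 [56T→69T]: |ω|/ω_in = (4991/4446)×56/69 = 6076/6669, sense flips to +
signed output speed (× input speed) = 6076/6669

6076/6669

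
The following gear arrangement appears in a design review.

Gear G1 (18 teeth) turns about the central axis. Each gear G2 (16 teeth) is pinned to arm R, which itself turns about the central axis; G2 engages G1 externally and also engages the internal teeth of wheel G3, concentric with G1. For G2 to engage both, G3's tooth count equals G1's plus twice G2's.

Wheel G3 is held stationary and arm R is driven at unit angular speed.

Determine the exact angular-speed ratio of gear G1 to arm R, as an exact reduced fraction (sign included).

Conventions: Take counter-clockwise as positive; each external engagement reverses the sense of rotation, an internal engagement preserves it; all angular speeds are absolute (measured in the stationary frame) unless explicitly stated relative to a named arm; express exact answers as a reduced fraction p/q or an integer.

34/9

recognized (axles ride arm R): planetary set, 18/16/50 teeth
ring teeth: 18 + 2·16 = 50
18(ω_sun−ω_arm) = −50(ω_ring−ω_arm),  ω_ring = 0, ω_arm = 1
ω_sun = 1 − (50/18)(0−1) = 34/9
ω_out/ω_in = 34/9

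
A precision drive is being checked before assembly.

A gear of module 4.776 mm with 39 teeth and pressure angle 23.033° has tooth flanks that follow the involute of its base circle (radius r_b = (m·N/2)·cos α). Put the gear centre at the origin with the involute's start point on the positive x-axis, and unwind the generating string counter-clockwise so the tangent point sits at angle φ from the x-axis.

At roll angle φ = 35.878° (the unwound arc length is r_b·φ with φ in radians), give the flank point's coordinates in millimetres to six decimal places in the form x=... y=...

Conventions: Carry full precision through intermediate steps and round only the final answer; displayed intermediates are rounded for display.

single-mesh involute tooth geometry (39T wheel at module 4.776)
pitch radius r_p = m·N/2 = 4.776·39/2 = 93.132000
base radius r_b = r_p·cos α = 93.132000·cos 23.033° = 85.707485
roll angle φ = 35.878° = 0.62618923 rad
x = r_b·(cos φ + φ·sin φ) = 100.899307
y = r_b·(sin φ − φ·cos φ) = 6.743549

x=100.899307 y=6.743549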